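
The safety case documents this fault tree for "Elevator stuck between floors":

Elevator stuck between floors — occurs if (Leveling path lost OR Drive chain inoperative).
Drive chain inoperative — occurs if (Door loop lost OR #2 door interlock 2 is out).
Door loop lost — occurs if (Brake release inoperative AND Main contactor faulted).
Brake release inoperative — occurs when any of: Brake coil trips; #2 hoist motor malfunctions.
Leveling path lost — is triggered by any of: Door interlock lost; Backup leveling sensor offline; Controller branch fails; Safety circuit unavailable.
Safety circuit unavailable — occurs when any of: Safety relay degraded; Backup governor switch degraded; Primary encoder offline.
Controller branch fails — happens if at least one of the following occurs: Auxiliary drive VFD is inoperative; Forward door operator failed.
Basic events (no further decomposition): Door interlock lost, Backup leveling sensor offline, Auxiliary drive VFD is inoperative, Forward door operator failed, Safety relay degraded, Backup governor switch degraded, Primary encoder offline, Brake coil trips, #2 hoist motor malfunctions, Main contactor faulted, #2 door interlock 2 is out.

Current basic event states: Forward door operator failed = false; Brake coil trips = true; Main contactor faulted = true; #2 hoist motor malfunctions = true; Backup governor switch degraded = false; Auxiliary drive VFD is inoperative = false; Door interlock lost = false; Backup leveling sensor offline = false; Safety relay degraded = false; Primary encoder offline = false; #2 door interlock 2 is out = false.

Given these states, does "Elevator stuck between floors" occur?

Yes

Controller branch fails [OR]: Auxiliary drive VFD is inoperative=not, Forward door operator failed=not → no input occurs → does not occur.
Safety circuit unavailable [OR]: Safety relay degraded=not, Backup governor switch degraded=not, Primary encoder offline=not → no input occurs → does not occur.
Leveling path lost [OR]: Door interlock lost=not, Backup leveling sensor offline=not, Controller branch fails=not, Safety circuit unavailable=not → no input occurs → does not occur.
Brake release inoperative [OR]: Brake coil trips=occurs, #2 hoist motor malfunctions=occurs → at least one input occurs → occurs.
Door loop lost [AND]: Brake release inoperative=occurs, Main contactor faulted=occurs → all inputs occur → occurs.
Drive chain inoperative [OR]: Door loop lost=occurs, #2 door interlock 2 is out=not → at least one input occurs → occurs.
Elevator stuck between floors [OR]: Leveling path lost=not, Drive chain inoperative=occurs → at least one input occurs → occurs.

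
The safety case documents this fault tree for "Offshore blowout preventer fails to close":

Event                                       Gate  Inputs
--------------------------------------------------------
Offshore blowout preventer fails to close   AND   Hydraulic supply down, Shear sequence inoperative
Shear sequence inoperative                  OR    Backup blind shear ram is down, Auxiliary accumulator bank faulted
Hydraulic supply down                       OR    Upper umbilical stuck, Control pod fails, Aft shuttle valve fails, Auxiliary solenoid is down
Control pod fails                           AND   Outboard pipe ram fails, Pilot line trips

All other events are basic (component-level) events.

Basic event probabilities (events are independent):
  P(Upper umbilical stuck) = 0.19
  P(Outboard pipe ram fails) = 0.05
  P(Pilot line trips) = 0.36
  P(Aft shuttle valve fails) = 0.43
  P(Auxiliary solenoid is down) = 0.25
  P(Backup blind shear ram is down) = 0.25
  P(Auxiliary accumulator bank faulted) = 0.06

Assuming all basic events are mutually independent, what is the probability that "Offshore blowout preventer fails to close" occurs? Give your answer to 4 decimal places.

P(Control pod fails) [AND] = 0.05 × 0.36 = 0.018000
P(Hydraulic supply down) [OR] = 1 − (1−0.19) × (1−0.018000) × (1−0.43) × (1−0.25) = 0.659958
P(Shear sequence inoperative) [OR] = 1 − (1−0.25) × (1−0.06) = 0.295000
P(Offshore blowout preventer fails to close) [AND] = 0.659958 × 0.295000 = 0.194688
Rounded to 4 decimal places: P(Offshore blowout preventer fails to close) ≈ 0.1947.

0.1947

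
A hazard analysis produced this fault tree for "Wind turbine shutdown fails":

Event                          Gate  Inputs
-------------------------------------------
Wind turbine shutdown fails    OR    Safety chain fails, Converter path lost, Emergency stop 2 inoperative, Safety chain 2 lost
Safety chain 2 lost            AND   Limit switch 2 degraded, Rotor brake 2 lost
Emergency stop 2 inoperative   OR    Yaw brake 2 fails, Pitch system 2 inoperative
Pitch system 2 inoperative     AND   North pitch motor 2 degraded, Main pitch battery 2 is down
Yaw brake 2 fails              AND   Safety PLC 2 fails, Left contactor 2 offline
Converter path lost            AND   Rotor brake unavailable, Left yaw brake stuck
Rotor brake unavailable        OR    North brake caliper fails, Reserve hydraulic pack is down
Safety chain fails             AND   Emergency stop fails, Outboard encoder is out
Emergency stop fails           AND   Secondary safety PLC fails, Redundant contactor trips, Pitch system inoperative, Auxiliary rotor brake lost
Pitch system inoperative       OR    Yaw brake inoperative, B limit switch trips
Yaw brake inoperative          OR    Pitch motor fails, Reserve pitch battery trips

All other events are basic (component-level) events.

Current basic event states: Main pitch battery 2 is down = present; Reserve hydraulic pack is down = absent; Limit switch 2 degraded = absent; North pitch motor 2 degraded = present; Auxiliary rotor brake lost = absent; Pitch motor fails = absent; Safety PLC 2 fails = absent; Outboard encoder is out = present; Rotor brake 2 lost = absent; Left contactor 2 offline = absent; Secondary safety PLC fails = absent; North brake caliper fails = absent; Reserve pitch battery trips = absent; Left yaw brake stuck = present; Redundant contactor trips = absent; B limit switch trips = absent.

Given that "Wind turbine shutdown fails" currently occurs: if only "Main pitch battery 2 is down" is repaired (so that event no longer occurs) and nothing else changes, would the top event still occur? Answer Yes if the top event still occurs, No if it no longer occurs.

No

Counterfactual: set "Main pitch battery 2 is down" to not occurred.
Yaw brake inoperative [OR]: Pitch motor fails=not, Reserve pitch battery trips=not → no input occurs → does not occur.
Pitch system inoperative [OR]: Yaw brake inoperative=not, B limit switch trips=not → no input occurs → does not occur.
Emergency stop fails [AND]: Secondary safety PLC fails=not, Redundant contactor trips=not, Pitch system inoperative=not, Auxiliary rotor brake lost=not → not all inputs occur → does not occur.
Safety chain fails [AND]: Emergency stop fails=not, Outboard encoder is out=occurs → not all inputs occur → does not occur.
Rotor brake unavailable [OR]: North brake caliper fails=not, Reserve hydraulic pack is down=not → no input occurs → does not occur.
Converter path lost [AND]: Rotor brake unavailable=not, Left yaw brake stuck=occurs → not all inputs occur → does not occur.
Yaw brake 2 fails [AND]: Safety PLC 2 fails=not, Left contactor 2 offline=not → not all inputs occur → does not occur.
Pitch system 2 inoperative [AND]: North pitch motor 2 degraded=occurs, Main pitch battery 2 is down=not → not all inputs occur → does not occur.
Emergency stop 2 inoperative [OR]: Yaw brake 2 fails=not, Pitch system 2 inoperative=not → no input occurs → does not occur.
Safety chain 2 lost [AND]: Limit switch 2 degraded=not, Rotor brake 2 lost=not → not all inputs occur → does not occur.
Wind turbine shutdown fails [OR]: Safety chain fails=not, Converter path lost=not, Emergency stop 2 inoperative=not, Safety chain 2 lost=not → no input occurs → does not occur.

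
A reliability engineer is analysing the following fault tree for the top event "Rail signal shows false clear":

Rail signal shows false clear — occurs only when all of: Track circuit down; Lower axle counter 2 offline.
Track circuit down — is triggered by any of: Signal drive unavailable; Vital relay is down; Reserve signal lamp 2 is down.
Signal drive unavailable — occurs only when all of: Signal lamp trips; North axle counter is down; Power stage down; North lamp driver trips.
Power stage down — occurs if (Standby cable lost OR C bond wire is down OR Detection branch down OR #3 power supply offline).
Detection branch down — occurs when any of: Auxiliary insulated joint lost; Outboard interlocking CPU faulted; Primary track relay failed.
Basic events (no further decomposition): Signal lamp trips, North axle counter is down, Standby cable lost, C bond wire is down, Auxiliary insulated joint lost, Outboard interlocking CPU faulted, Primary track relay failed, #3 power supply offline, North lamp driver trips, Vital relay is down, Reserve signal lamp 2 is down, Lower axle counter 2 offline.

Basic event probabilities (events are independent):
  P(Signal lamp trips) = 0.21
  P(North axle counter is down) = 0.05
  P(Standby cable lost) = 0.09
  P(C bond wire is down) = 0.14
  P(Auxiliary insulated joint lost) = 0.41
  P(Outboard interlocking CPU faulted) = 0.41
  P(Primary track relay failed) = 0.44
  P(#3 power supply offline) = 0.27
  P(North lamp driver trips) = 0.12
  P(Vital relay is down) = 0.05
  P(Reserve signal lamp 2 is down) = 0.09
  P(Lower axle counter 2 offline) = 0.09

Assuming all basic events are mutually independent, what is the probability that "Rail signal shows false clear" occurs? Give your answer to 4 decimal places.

0.0123

P(Detection branch down) [OR] = 1 − (1−0.41) × (1−0.41) × (1−0.44) = 0.805064
P(Power stage down) [OR] = 1 − (1−0.09) × (1−0.14) × (1−0.805064) × (1−0.27) = 0.888633
P(Signal drive unavailable) [AND] = 0.21 × 0.05 × 0.888633 × 0.12 = 0.001120
P(Track circuit down) [OR] = 1 − (1−0.001120) × (1−0.05) × (1−0.09) = 0.136468
P(Rail signal shows false clear) [AND] = 0.136468 × 0.09 = 0.012282
Rounded to 4 decimal places: P(Rail signal shows false clear) ≈ 0.0123.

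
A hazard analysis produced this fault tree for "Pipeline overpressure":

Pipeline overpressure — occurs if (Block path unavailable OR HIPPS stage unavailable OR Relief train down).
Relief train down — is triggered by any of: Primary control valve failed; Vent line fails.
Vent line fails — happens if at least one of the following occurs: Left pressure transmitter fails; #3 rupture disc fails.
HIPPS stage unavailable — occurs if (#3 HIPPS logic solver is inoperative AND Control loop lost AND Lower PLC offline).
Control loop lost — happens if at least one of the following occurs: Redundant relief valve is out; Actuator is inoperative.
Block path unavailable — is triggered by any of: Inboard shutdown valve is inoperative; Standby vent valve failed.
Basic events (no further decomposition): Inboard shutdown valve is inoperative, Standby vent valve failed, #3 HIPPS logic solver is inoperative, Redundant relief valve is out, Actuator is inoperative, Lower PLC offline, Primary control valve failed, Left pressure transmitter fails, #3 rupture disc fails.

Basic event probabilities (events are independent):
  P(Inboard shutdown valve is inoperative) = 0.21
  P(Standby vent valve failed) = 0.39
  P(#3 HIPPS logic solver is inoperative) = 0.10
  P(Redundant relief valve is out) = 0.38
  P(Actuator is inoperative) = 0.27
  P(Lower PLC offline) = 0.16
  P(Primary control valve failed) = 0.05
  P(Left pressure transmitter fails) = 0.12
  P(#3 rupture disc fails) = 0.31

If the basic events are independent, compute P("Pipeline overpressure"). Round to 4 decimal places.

0.7245

P(Block path unavailable) [OR] = 1 − (1−0.21) × (1−0.39) = 0.518100
P(Control loop lost) [OR] = 1 − (1−0.38) × (1−0.27) = 0.547400
P(HIPPS stage unavailable) [AND] = 0.10 × 0.547400 × 0.16 = 0.008758
P(Vent line fails) [OR] = 1 − (1−0.12) × (1−0.31) = 0.392800
P(Relief train down) [OR] = 1 − (1−0.05) × (1−0.392800) = 0.423160
P(Pipeline overpressure) [OR] = 1 − (1−0.518100) × (1−0.008758) × (1−0.423160) = 0.724455
Rounded to 4 decimal places: P(Pipeline overpressure) ≈ 0.7245.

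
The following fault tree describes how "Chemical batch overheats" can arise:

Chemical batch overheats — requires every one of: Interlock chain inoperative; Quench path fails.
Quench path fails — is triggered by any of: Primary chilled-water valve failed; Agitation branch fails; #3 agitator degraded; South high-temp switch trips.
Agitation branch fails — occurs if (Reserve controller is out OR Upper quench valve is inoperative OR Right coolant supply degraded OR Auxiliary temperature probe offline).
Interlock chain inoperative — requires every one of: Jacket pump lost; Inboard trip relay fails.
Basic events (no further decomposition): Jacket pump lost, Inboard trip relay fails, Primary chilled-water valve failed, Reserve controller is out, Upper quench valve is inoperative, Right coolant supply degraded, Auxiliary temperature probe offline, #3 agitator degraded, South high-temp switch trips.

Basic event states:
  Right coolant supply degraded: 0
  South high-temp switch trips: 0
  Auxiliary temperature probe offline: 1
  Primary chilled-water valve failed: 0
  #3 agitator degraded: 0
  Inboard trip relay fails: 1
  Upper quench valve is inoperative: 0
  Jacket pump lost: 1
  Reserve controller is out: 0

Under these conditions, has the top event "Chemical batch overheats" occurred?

Yes

Interlock chain inoperative [AND]: Jacket pump lost=occurs, Inboard trip relay fails=occurs → all inputs occur → occurs.
Agitation branch fails [OR]: Reserve controller is out=not, Upper quench valve is inoperative=not, Right coolant supply degraded=not, Auxiliary temperature probe offline=occurs → at least one input occurs → occurs.
Quench path fails [OR]: Primary chilled-water valve failed=not, Agitation branch fails=occurs, #3 agitator degraded=not, South high-temp switch trips=not → at least one input occurs → occurs.
Chemical batch overheats [AND]: Interlock chain inoperative=occurs, Quench path fails=occurs → all inputs occur → occurs.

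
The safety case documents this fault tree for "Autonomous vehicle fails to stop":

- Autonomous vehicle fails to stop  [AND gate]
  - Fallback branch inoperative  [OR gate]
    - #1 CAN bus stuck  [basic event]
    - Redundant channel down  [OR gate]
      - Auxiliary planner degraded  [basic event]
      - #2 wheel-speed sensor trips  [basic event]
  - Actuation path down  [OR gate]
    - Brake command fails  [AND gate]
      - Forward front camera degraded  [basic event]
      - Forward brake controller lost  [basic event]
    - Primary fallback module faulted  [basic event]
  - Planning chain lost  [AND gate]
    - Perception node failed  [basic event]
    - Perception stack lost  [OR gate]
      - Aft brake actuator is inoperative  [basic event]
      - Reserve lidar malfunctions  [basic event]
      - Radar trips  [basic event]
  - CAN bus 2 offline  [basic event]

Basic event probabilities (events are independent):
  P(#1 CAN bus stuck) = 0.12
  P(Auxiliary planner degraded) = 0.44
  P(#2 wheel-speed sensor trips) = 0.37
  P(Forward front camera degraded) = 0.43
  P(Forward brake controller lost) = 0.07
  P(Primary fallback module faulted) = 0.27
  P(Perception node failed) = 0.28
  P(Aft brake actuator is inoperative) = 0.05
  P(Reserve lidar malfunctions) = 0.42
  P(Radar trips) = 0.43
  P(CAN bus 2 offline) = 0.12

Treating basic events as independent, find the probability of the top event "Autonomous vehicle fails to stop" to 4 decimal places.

P(Redundant channel down) [OR] = 1 − (1−0.44) × (1−0.37) = 0.647200
P(Fallback branch inoperative) [OR] = 1 − (1−0.12) × (1−0.647200) = 0.689536
P(Brake command fails) [AND] = 0.43 × 0.07 = 0.030100
P(Actuation path down) [OR] = 1 − (1−0.030100) × (1−0.27) = 0.291973
P(Perception stack lost) [OR] = 1 − (1−0.05) × (1−0.42) × (1−0.43) = 0.685930
P(Planning chain lost) [AND] = 0.28 × 0.685930 = 0.192060
P(Autonomous vehicle fails to stop) [AND] = 0.689536 × 0.291973 × 0.192060 × 0.12 = 0.004640
Rounded to 4 decimal places: P(Autonomous vehicle fails to stop) ≈ 0.0046.

0.0046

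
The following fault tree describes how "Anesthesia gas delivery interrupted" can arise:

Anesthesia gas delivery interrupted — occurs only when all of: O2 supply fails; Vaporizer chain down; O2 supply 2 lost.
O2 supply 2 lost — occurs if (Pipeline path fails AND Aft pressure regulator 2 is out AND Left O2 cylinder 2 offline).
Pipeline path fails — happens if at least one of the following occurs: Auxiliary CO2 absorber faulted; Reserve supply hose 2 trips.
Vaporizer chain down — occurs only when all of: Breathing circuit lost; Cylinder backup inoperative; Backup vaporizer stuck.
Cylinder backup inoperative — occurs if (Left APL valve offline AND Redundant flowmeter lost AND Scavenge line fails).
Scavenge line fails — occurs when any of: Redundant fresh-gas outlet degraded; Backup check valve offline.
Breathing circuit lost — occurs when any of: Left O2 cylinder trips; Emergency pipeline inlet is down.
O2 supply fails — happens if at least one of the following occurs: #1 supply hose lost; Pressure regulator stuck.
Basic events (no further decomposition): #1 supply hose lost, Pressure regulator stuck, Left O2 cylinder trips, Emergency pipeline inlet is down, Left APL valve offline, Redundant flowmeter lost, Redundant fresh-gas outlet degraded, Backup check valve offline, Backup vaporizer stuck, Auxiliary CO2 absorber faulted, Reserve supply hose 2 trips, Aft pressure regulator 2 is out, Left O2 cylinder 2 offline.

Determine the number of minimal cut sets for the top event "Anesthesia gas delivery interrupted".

O2 supply fails [OR]: union of children's cut sets → 2 cut set(s).
Breathing circuit lost [OR]: union of children's cut sets → 2 cut set(s).
Scavenge line fails [OR]: union of children's cut sets → 2 cut set(s).
Cylinder backup inoperative [AND]: one cut set from each child combined → 1 × 1 × 2 = 2 cut set(s).
Vaporizer chain down [AND]: one cut set from each child combined → 2 × 2 × 1 = 4 cut set(s).
Pipeline path fails [OR]: union of children's cut sets → 2 cut set(s).
O2 supply 2 lost [AND]: one cut set from each child combined → 2 × 1 × 1 = 2 cut set(s).
Anesthesia gas delivery interrupted [AND]: one cut set from each child combined → 2 × 4 × 2 = 16 cut set(s).

16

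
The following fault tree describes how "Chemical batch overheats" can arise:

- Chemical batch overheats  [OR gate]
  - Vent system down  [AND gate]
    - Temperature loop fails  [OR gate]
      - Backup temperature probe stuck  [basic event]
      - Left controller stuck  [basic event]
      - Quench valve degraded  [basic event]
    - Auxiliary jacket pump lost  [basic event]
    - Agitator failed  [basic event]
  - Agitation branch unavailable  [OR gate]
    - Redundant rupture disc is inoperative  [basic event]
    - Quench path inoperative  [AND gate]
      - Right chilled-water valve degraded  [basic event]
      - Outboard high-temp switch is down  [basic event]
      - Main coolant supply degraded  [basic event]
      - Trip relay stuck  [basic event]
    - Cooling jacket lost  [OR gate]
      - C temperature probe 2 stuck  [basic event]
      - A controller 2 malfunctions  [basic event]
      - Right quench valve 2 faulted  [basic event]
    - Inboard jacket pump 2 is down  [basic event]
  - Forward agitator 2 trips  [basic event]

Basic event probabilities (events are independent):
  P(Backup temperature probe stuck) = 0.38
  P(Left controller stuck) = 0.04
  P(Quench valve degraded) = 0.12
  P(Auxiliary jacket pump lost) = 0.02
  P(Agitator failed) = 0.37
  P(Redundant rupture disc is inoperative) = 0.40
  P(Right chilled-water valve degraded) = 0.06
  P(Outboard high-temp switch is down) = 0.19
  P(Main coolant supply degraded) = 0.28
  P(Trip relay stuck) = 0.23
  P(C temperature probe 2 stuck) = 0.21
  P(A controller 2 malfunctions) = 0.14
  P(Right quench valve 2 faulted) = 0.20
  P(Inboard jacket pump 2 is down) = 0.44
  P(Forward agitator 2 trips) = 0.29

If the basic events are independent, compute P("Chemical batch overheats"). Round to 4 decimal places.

0.8709

P(Temperature loop fails) [OR] = 1 − (1−0.38) × (1−0.04) × (1−0.12) = 0.476224
P(Vent system down) [AND] = 0.476224 × 0.02 × 0.37 = 0.003524
P(Quench path inoperative) [AND] = 0.06 × 0.19 × 0.28 × 0.23 = 0.000734
P(Cooling jacket lost) [OR] = 1 − (1−0.21) × (1−0.14) × (1−0.20) = 0.456480
P(Agitation branch unavailable) [OR] = 1 − (1−0.40) × (1−0.000734) × (1−0.456480) × (1−0.44) = 0.817511
P(Chemical batch overheats) [OR] = 1 − (1−0.003524) × (1−0.817511) × (1−0.29) = 0.870889
Rounded to 4 decimal places: P(Chemical batch overheats) ≈ 0.8709.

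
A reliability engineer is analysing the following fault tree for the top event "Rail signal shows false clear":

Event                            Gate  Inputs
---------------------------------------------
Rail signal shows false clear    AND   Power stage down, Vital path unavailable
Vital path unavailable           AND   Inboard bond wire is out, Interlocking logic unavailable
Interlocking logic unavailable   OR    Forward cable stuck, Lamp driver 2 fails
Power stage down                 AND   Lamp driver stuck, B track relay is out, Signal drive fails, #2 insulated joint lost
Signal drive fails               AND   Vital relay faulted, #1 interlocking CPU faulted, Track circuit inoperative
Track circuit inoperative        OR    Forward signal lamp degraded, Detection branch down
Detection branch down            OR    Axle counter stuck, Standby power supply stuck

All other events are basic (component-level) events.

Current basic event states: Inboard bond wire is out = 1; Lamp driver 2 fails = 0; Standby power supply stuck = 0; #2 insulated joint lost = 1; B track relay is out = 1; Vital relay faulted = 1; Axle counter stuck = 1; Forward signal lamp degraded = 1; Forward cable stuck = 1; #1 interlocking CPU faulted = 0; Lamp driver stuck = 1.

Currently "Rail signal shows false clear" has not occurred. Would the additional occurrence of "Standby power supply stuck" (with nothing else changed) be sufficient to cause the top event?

Counterfactual: set "Standby power supply stuck" to occurred.
Detection branch down [OR]: Axle counter stuck=occurs, Standby power supply stuck=occurs → at least one input occurs → occurs.
Track circuit inoperative [OR]: Forward signal lamp degraded=occurs, Detection branch down=occurs → at least one input occurs → occurs.
Signal drive fails [AND]: Vital relay faulted=occurs, #1 interlocking CPU faulted=not, Track circuit inoperative=occurs → not all inputs occur → does not occur.
Power stage down [AND]: Lamp driver stuck=occurs, B track relay is out=occurs, Signal drive fails=not, #2 insulated joint lost=occurs → not all inputs occur → does not occur.
Interlocking logic unavailable [OR]: Forward cable stuck=occurs, Lamp driver 2 fails=not → at least one input occurs → occurs.
Vital path unavailable [AND]: Inboard bond wire is out=occurs, Interlocking logic unavailable=occurs → all inputs occur → occurs.
Rail signal shows false clear [AND]: Power stage down=not, Vital path unavailable=occurs → not all inputs occur → does not occur.

No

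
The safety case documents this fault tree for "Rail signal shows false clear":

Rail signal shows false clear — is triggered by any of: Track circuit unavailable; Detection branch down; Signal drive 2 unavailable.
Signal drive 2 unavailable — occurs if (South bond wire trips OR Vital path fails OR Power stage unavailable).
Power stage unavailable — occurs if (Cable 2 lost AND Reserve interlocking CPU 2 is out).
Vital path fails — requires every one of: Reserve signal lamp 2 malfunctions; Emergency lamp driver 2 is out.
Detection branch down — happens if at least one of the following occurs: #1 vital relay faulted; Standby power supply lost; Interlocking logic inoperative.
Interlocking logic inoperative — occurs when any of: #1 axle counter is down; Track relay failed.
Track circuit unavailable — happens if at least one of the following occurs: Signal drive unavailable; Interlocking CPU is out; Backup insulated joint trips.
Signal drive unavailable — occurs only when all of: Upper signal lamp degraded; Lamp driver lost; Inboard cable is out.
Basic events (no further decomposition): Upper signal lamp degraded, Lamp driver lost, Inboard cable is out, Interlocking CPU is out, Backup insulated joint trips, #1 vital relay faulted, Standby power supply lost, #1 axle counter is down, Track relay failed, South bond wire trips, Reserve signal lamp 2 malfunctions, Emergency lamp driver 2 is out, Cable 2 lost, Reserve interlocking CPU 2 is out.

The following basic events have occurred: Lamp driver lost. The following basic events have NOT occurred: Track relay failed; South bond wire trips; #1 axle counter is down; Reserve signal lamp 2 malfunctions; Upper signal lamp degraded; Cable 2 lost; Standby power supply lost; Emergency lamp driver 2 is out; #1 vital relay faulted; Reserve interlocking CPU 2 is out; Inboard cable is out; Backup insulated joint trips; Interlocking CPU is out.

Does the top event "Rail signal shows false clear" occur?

No

Signal drive unavailable [AND]: Upper signal lamp degraded=not, Lamp driver lost=occurs, Inboard cable is out=not → not all inputs occur → does not occur.
Track circuit unavailable [OR]: Signal drive unavailable=not, Interlocking CPU is out=not, Backup insulated joint trips=not → no input occurs → does not occur.
Interlocking logic inoperative [OR]: #1 axle counter is down=not, Track relay failed=not → no input occurs → does not occur.
Detection branch down [OR]: #1 vital relay faulted=not, Standby power supply lost=not, Interlocking logic inoperative=not → no input occurs → does not occur.
Vital path fails [AND]: Reserve signal lamp 2 malfunctions=not, Emergency lamp driver 2 is out=not → not all inputs occur → does not occur.
Power stage unavailable [AND]: Cable 2 lost=not, Reserve interlocking CPU 2 is out=not → not all inputs occur → does not occur.
Signal drive 2 unavailable [OR]: South bond wire trips=not, Vital path fails=not, Power stage unavailable=not → no input occurs → does not occur.
Rail signal shows false clear [OR]: Track circuit unavailable=not, Detection branch down=not, Signal drive 2 unavailable=not → no input occurs → does not occur.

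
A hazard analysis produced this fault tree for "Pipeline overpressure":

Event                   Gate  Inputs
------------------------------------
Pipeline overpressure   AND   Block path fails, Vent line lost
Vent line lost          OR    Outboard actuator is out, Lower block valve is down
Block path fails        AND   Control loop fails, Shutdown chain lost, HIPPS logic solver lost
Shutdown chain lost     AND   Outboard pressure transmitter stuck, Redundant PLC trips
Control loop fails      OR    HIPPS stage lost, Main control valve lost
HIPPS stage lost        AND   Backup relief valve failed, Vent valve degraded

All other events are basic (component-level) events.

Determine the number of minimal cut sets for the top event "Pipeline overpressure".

4

HIPPS stage lost [AND]: one cut set from each child combined → 1 × 1 = 1 cut set(s).
Control loop fails [OR]: union of children's cut sets → 2 cut set(s).
Shutdown chain lost [AND]: one cut set from each child combined → 1 × 1 = 1 cut set(s).
Block path fails [AND]: one cut set from each child combined → 2 × 1 × 1 = 2 cut set(s).
Vent line lost [OR]: union of children's cut sets → 2 cut set(s).
Pipeline overpressure [AND]: one cut set from each child combined → 2 × 2 = 4 cut set(s).
Minimal cut sets: {Backup relief valve failed, HIPPS logic solver lost, Outboard actuator is out, Outboard pressure transmitter stuck, Redundant PLC trips, Vent valve degraded}; {Backup relief valve failed, HIPPS logic solver lost, Lower block valve is down, Outboard pressure transmitter stuck, Redundant PLC trips, Vent valve degraded}; {HIPPS logic solver lost, Main control valve lost, Outboard actuator is out, Outboard pressure transmitter stuck, Redundant PLC trips}; {HIPPS logic solver lost, Lower block valve is down, Main control valve lost, Outboard pressure transmitter stuck, Redundant PLC trips}.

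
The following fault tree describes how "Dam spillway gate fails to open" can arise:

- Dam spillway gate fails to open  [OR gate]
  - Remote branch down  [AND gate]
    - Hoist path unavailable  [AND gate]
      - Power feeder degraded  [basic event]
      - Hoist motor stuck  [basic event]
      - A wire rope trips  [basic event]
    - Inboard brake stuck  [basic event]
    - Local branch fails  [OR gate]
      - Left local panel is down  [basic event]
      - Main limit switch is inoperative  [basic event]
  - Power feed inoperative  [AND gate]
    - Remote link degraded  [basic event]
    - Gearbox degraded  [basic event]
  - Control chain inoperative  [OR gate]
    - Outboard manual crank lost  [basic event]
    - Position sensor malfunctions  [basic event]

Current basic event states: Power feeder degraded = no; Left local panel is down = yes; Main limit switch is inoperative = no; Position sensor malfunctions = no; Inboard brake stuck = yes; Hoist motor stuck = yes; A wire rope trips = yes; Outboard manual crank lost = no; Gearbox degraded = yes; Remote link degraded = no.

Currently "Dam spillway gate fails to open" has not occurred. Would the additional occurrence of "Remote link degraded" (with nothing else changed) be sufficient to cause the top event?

Counterfactual: set "Remote link degraded" to occurred.
Hoist path unavailable [AND]: Power feeder degraded=not, Hoist motor stuck=occurs, A wire rope trips=occurs → not all inputs occur → does not occur.
Local branch fails [OR]: Left local panel is down=occurs, Main limit switch is inoperative=not → at least one input occurs → occurs.
Remote branch down [AND]: Hoist path unavailable=not, Inboard brake stuck=occurs, Local branch fails=occurs → not all inputs occur → does not occur.
Power feed inoperative [AND]: Remote link degraded=occurs, Gearbox degraded=occurs → all inputs occur → occurs.
Control chain inoperative [OR]: Outboard manual crank lost=not, Position sensor malfunctions=not → no input occurs → does not occur.
Dam spillway gate fails to open [OR]: Remote branch down=not, Power feed inoperative=occurs, Control chain inoperative=not → at least one input occurs → occurs.

Yes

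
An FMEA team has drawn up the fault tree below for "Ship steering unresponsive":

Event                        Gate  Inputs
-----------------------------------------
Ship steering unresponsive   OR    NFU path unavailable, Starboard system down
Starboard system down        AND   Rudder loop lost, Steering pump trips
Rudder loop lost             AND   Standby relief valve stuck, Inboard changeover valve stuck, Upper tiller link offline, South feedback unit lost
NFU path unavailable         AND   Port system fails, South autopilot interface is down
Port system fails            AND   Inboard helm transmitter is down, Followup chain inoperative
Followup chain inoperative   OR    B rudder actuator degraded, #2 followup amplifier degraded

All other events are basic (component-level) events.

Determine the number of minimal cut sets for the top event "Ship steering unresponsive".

3

Followup chain inoperative [OR]: union of children's cut sets → 2 cut set(s).
Port system fails [AND]: one cut set from each child combined → 1 × 2 = 2 cut set(s).
NFU path unavailable [AND]: one cut set from each child combined → 2 × 1 = 2 cut set(s).
Rudder loop lost [AND]: one cut set from each child combined → 1 × 1 × 1 × 1 = 1 cut set(s).
Starboard system down [AND]: one cut set from each child combined → 1 × 1 = 1 cut set(s).
Ship steering unresponsive [OR]: union of children's cut sets → 3 cut set(s).
Minimal cut sets: {B rudder actuator degraded, Inboard helm transmitter is down, South autopilot interface is down}; {#2 followup amplifier degraded, Inboard helm transmitter is down, South autopilot interface is down}; {Inboard changeover valve stuck, South feedback unit lost, Standby relief valve stuck, Steering pump trips, Upper tiller link offline}.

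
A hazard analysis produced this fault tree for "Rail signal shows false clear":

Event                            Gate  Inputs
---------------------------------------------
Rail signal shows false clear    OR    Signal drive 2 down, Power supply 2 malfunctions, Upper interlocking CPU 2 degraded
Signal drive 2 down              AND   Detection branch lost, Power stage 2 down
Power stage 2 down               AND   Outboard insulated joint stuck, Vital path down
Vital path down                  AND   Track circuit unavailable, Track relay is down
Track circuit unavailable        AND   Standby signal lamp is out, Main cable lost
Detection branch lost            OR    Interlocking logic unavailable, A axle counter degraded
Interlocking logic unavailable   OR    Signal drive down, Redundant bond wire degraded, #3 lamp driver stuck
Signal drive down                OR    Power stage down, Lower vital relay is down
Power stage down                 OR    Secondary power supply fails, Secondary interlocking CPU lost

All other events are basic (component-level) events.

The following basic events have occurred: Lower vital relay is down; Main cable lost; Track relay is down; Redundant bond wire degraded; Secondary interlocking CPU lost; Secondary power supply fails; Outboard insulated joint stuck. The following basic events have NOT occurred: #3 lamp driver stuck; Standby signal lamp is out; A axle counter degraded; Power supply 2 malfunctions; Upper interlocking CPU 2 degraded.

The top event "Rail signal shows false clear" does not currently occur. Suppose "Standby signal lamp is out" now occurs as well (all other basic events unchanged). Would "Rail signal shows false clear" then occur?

Yes

Counterfactual: set "Standby signal lamp is out" to occurred.
Power stage down [OR]: Secondary power supply fails=occurs, Secondary interlocking CPU lost=occurs → at least one input occurs → occurs.
Signal drive down [OR]: Power stage down=occurs, Lower vital relay is down=occurs → at least one input occurs → occurs.
Interlocking logic unavailable [OR]: Signal drive down=occurs, Redundant bond wire degraded=occurs, #3 lamp driver stuck=not → at least one input occurs → occurs.
Detection branch lost [OR]: Interlocking logic unavailable=occurs, A axle counter degraded=not → at least one input occurs → occurs.
Track circuit unavailable [AND]: Standby signal lamp is out=occurs, Main cable lost=occurs → all inputs occur → occurs.
Vital path down [AND]: Track circuit unavailable=occurs, Track relay is down=occurs → all inputs occur → occurs.
Power stage 2 down [AND]: Outboard insulated joint stuck=occurs, Vital path down=occurs → all inputs occur → occurs.
Signal drive 2 down [AND]: Detection branch lost=occurs, Power stage 2 down=occurs → all inputs occur → occurs.
Rail signal shows false clear [OR]: Signal drive 2 down=occurs, Power supply 2 malfunctions=not, Upper interlocking CPU 2 degraded=not → at least one input occurs → occurs.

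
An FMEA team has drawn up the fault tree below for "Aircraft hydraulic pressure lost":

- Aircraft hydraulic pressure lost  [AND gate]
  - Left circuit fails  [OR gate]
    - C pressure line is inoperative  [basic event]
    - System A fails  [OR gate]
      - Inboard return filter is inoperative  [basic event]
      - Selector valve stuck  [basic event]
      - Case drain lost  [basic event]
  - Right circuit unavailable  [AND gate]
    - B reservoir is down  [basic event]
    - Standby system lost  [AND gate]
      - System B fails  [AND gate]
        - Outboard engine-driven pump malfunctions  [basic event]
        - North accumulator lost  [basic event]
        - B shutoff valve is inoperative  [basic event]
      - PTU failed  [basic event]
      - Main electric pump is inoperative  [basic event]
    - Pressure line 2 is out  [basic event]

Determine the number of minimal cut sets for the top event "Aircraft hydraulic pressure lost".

4

System A fails [OR]: union of children's cut sets → 3 cut set(s).
Left circuit fails [OR]: union of children's cut sets → 4 cut set(s).
System B fails [AND]: one cut set from each child combined → 1 × 1 × 1 = 1 cut set(s).
Standby system lost [AND]: one cut set from each child combined → 1 × 1 × 1 = 1 cut set(s).
Right circuit unavailable [AND]: one cut set from each child combined → 1 × 1 × 1 = 1 cut set(s).
Aircraft hydraulic pressure lost [AND]: one cut set from each child combined → 4 × 1 = 4 cut set(s).
Minimal cut sets: {B reservoir is down, B shutoff valve is inoperative, C pressure line is inoperative, Main electric pump is inoperative, North accumulator lost, Outboard engine-driven pump malfunctions, PTU failed, Pressure line 2 is out}; {B reservoir is down, B shutoff valve is inoperative, Inboard return filter is inoperative, Main electric pump is inoperative, North accumulator lost, Outboard engine-driven pump malfunctions, PTU failed, Pressure line 2 is out}; {B reservoir is down, B shutoff valve is inoperative, Main electric pump is inoperative, North accumulator lost, Outboard engine-driven pump malfunctions, PTU failed, Pressure line 2 is out, Selector valve stuck}; {B reservoir is down, B shutoff valve is inoperative, Case drain lost, Main electric pump is inoperative, North accumulator lost, Outboard engine-driven pump malfunctions, PTU failed, Pressure line 2 is out}.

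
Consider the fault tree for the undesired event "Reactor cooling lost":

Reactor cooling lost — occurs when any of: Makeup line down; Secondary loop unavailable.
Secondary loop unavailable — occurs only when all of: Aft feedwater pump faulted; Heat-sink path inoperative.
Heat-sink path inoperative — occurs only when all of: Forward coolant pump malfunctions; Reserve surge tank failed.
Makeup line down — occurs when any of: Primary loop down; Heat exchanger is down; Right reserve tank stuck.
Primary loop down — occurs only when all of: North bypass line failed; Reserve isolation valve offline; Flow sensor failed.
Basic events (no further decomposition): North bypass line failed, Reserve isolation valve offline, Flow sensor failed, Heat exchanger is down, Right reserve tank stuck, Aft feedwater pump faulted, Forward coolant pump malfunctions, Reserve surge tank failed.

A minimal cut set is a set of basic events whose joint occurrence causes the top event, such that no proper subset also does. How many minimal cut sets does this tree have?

Primary loop down [AND]: one cut set from each child combined → 1 × 1 × 1 = 1 cut set(s).
Makeup line down [OR]: union of children's cut sets → 3 cut set(s).
Heat-sink path inoperative [AND]: one cut set from each child combined → 1 × 1 = 1 cut set(s).
Secondary loop unavailable [AND]: one cut set from each child combined → 1 × 1 = 1 cut set(s).
Reactor cooling lost [OR]: union of children's cut sets → 4 cut set(s).
Minimal cut sets: {Flow sensor failed, North bypass line failed, Reserve isolation valve offline}; {Heat exchanger is down}; {Right reserve tank stuck}; {Aft feedwater pump faulted, Forward coolant pump malfunctions, Reserve surge tank failed}.

4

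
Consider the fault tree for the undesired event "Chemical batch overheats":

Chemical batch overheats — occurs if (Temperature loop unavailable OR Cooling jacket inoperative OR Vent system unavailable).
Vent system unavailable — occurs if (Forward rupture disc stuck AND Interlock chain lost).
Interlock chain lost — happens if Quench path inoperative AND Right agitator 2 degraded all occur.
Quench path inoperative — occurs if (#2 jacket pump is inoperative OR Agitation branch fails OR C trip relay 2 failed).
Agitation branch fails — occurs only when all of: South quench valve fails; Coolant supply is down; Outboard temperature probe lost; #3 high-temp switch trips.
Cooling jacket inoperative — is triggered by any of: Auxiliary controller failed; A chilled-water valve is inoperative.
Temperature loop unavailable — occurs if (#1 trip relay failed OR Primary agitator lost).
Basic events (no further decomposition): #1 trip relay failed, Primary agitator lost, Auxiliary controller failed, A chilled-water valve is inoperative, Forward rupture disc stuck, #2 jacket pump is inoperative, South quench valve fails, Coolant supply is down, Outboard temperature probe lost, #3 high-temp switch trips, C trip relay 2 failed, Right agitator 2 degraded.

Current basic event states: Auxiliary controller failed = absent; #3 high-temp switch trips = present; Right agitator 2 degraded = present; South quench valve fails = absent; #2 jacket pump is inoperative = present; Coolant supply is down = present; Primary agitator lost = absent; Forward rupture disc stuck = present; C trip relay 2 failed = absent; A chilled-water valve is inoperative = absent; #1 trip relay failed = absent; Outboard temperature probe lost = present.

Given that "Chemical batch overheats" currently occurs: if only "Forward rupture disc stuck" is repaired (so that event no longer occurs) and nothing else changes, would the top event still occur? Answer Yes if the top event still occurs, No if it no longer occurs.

No

Counterfactual: set "Forward rupture disc stuck" to not occurred.
Temperature loop unavailable [OR]: #1 trip relay failed=not, Primary agitator lost=not → no input occurs → does not occur.
Cooling jacket inoperative [OR]: Auxiliary controller failed=not, A chilled-water valve is inoperative=not → no input occurs → does not occur.
Agitation branch fails [AND]: South quench valve fails=not, Coolant supply is down=occurs, Outboard temperature probe lost=occurs, #3 high-temp switch trips=occurs → not all inputs occur → does not occur.
Quench path inoperative [OR]: #2 jacket pump is inoperative=occurs, Agitation branch fails=not, C trip relay 2 failed=not → at least one input occurs → occurs.
Interlock chain lost [AND]: Quench path inoperative=occurs, Right agitator 2 degraded=occurs → all inputs occur → occurs.
Vent system unavailable [AND]: Forward rupture disc stuck=not, Interlock chain lost=occurs → not all inputs occur → does not occur.
Chemical batch overheats [OR]: Temperature loop unavailable=not, Cooling jacket inoperative=not, Vent system unavailable=not → no input occurs → does not occur.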